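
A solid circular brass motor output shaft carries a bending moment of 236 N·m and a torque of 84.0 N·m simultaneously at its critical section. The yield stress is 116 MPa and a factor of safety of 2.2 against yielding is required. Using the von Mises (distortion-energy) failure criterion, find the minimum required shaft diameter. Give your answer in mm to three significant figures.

d = 36.3 mm

σ_allow = σ_y/n = 116/2.2 = 52.73 MPa.
For a solid shaft σ_b = 32M/(πd³) and τ = 16T/(πd³), so the von Mises stress is σ' = (16/πd³)·√(4M²+3T²).
√(4M²+3T²) = √(4×(236000)² + 3×(84000)²) = 493900 N·mm.
d³ = 16×493900/(π×52.73) = 47710 mm³.
d = 36.27 mm.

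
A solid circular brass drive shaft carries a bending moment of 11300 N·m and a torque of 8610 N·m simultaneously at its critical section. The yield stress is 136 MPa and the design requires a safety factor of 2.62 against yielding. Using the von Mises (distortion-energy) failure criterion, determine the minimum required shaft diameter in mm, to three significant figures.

σ_allow = σ_y/n = 136/2.62 = 51.91 MPa.
For a solid shaft σ_b = 32M/(πd³) and τ = 16T/(πd³), so the von Mises stress is σ' = (16/πd³)·√(4M²+3T²).
√(4M²+3T²) = √(4×(1.130×10^7)² + 3×(8.610×10^6)²) = 2.708×10^7 N·mm.
d³ = 16×2.708×10^7/(π×51.91) = 2.657×10^6 mm³.
d = 138.5 mm.

d = 138 mm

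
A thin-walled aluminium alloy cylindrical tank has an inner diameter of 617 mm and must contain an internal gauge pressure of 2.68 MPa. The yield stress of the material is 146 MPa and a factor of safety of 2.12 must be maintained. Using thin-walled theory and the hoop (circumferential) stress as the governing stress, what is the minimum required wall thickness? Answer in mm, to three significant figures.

σ_allow = 146/2.12 = 68.87 MPa.
Hoop stress σ_h = pD/(2t), so t = pD/(2σ_allow) = 2.68×617/(2×68.87) = 12.01 mm.

t = 12.0 mm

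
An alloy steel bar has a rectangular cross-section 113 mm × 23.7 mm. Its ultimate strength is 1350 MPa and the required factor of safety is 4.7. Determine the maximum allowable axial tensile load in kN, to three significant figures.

σ_allow = 1350/4.7 = 287.2 MPa.
A = 113×23.7 = 2678 mm².
F_allow = σ_allow × A = 287.2×2678 = 769200 N.

F_allow = 769 kN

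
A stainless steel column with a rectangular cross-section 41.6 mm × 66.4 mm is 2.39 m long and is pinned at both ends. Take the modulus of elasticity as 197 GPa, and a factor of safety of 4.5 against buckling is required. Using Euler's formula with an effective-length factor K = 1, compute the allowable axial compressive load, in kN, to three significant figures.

Buckling occurs about the weak axis: I_min = h·b³/12 = 66.4×41.6³/12 = 398400 mm⁴ (b = 41.6 mm is the smaller dimension).
Effective length L_e = KL = 1×2.39 m = 2390 mm.
Euler critical load P_cr = π²EI/L_e² = π²×197000×398400/2390² = 135600 N.
P_allow = P_cr/n = 135600/4.5 = 30130 N.

P_allow = 30.1 kN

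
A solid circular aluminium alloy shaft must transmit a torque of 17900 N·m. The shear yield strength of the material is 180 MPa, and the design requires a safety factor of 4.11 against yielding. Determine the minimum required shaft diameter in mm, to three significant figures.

d = 128 mm

Allowable shear stress τ_allow = 180/4.11 = 43.80 MPa.
For a solid shaft τ = 16T/(πd³), so d³ = 16T/(π τ_allow) = 16×1.7900×10^7/(π×43.80) = 2.082×10^6 mm³.
d = (2.082×10^6)^(1/3) = 127.7 mm.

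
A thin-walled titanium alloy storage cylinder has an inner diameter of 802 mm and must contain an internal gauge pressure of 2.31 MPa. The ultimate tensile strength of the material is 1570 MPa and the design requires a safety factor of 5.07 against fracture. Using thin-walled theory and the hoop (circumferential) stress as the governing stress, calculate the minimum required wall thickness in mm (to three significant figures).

σ_allow = 1570/5.07 = 309.7 MPa.
Hoop stress σ_h = pD/(2t), so t = pD/(2σ_allow) = 2.31×802/(2×309.7) = 2.991 mm.

t = 2.99 mm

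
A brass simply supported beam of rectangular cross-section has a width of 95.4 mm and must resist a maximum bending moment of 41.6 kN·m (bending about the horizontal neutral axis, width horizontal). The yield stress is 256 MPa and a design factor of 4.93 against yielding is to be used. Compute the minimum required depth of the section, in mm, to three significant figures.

σ_allow = 256/4.93 = 51.93 MPa.
For a rectangular section σ = 6M/(bh²), so h² = 6M/(b σ_allow) = 6×4.1600×10^7/(95.4×51.93) = 50390 mm².
h = 224.5 mm.

h = 224 mm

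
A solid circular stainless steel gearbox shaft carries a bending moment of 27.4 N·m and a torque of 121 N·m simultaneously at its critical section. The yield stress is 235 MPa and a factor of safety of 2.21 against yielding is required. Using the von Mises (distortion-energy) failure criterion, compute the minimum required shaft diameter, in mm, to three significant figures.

d = 21.8 mm

σ_allow = σ_y/n = 235/2.21 = 106.3 MPa.
For a solid shaft σ_b = 32M/(πd³) and τ = 16T/(πd³), so the von Mises stress is σ' = (16/πd³)·√(4M²+3T²).
√(4M²+3T²) = √(4×(27400)² + 3×(121000)²) = 216600 N·mm.
d³ = 16×216600/(π×106.3) = 10380 mm³.
d = 21.81 mm.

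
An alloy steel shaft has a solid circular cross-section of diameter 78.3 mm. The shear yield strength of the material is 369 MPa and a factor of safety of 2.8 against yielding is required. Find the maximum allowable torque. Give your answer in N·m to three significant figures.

T_allow = 12400 N·m

τ_allow = 369/2.8 = 131.8 MPa.
For a solid shaft T_allow = τ_allow·πd³/16; πd³/16 = π×78.3³/16 = 94260 mm³.
T_allow = 131.8×94260 = 1.242×10^7 N·mm = 12420 N·m.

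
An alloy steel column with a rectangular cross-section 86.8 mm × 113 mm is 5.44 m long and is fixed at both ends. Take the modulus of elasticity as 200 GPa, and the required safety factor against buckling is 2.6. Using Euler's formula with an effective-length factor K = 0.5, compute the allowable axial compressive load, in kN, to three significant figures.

P_allow = 632 kN

Buckling occurs about the weak axis: I_min = h·b³/12 = 113×86.8³/12 = 6.158×10^6 mm⁴ (b = 86.8 mm is the smaller dimension).
Effective length L_e = KL = 0.5×5.44 m = 2720 mm.
Euler critical load P_cr = π²EI/L_e² = π²×200000×6.158×10^6/2720² = 1.643×10^6 N.
P_allow = P_cr/n = 1.643×10^6/2.6 = 631900 N.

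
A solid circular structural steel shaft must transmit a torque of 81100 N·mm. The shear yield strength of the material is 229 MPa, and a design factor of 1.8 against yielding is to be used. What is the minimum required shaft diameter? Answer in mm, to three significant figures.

d = 14.8 mm

Allowable shear stress τ_allow = 229/1.8 = 127.2 MPa.
For a solid shaft τ = 16T/(πd³), so d³ = 16T/(π τ_allow) = 16×81100/(π×127.2) = 3247 mm³.
d = (3247)^(1/3) = 14.81 mm.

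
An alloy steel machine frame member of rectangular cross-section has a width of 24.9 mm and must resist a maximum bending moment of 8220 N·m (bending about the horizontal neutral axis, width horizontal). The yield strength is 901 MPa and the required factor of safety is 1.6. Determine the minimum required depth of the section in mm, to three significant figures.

σ_allow = 901/1.6 = 563.1 MPa.
For a rectangular section σ = 6M/(bh²), so h² = 6M/(b σ_allow) = 6×8220000/(24.9×563.1) = 3517 mm².
h = 59.31 mm.

h = 59.3 mm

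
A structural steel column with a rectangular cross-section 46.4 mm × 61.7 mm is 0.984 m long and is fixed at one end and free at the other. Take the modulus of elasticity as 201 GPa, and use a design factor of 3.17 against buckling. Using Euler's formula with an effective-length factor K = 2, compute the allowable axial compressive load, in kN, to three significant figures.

P_allow = 83.0 kN

Buckling occurs about the weak axis: I_min = h·b³/12 = 61.7×46.4³/12 = 513600 mm⁴ (b = 46.4 mm is the smaller dimension).
Effective length L_e = KL = 2×0.984 m = 1968 mm.
Euler critical load P_cr = π²EI/L_e² = π²×201000×513600/1968² = 263100 N.
P_allow = P_cr/n = 263100/3.17 = 82990 N.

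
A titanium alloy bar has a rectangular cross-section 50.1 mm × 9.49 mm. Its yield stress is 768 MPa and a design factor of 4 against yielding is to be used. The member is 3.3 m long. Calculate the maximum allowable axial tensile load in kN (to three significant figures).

F_allow = 91.3 kN

σ_allow = 768/4 = 192.0 MPa.
A = 50.1×9.49 = 475.4 mm².
F_allow = σ_allow × A = 192.0×475.4 = 91290 N.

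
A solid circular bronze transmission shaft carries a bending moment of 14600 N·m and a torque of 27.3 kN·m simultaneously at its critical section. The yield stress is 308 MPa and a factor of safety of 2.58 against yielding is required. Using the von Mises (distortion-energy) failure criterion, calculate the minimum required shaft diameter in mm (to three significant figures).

σ_allow = σ_y/n = 308/2.58 = 119.4 MPa.
For a solid shaft σ_b = 32M/(πd³) and τ = 16T/(πd³), so the von Mises stress is σ' = (16/πd³)·√(4M²+3T²).
√(4M²+3T²) = √(4×(1.460×10^7)² + 3×(2.730×10^7)²) = 5.557×10^7 N·mm.
d³ = 16×5.557×10^7/(π×119.4) = 2.371×10^6 mm³.
d = 133.3 mm.

d = 133 mm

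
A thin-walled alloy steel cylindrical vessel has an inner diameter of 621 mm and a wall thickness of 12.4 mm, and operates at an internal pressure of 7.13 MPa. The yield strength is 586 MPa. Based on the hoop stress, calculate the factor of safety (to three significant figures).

n = 3.28

σ_h = pD/(2t) = 7.13×621/(2×12.4) = 178.5 MPa.
n = 586/178.5 = 3.282.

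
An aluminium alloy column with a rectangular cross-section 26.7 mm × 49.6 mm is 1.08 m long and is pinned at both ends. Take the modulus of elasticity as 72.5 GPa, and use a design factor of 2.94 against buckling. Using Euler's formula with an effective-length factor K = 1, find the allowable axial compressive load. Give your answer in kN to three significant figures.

Buckling occurs about the weak axis: I_min = h·b³/12 = 49.6×26.7³/12 = 78670 mm⁴ (b = 26.7 mm is the smaller dimension).
Effective length L_e = KL = 1×1.08 m = 1080 mm.
Euler critical load P_cr = π²EI/L_e² = π²×72500×78670/1080² = 48260 N.
P_allow = P_cr/n = 48260/2.94 = 16420 N.

P_allow = 16.4 kN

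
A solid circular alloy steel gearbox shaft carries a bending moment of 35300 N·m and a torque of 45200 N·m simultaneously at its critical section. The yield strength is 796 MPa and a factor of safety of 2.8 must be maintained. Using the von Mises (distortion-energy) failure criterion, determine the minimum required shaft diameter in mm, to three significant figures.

σ_allow = σ_y/n = 796/2.8 = 284.3 MPa.
For a solid shaft σ_b = 32M/(πd³) and τ = 16T/(πd³), so the von Mises stress is σ' = (16/πd³)·√(4M²+3T²).
√(4M²+3T²) = √(4×(3.530×10^7)² + 3×(4.520×10^7)²) = 1.054×10^8 N·mm.
d³ = 16×1.054×10^8/(π×284.3) = 1.889×10^6 mm³.
d = 123.6 mm.

d = 124 mm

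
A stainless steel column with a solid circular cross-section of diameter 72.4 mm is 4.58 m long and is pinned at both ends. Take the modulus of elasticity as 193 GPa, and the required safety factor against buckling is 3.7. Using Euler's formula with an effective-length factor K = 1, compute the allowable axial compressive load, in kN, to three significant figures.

P_allow = 33.1 kN

I = πd⁴/64 = π×72.4⁴/64 = 1.349×10^6 mm⁴.
Effective length L_e = KL = 1×4.58 m = 4580 mm.
Euler critical load P_cr = π²EI/L_e² = π²×193000×1.349×10^6/4580² = 122500 N.
P_allow = P_cr/n = 122500/3.7 = 33100 N.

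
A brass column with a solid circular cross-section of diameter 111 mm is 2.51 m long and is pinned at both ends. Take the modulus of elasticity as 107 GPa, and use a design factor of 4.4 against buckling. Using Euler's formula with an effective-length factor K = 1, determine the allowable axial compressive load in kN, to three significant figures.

P_allow = 284 kN

I = πd⁴/64 = π×111⁴/64 = 7.452×10^6 mm⁴.
Effective length L_e = KL = 1×2.51 m = 2510 mm.
Euler critical load P_cr = π²EI/L_e² = π²×107000×7.452×10^6/2510² = 1.249×10^6 N.
P_allow = P_cr/n = 1.249×10^6/4.4 = 283900 N.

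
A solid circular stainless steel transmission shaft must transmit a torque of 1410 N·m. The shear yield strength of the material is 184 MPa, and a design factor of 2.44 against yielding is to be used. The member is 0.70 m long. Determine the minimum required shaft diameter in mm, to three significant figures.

Allowable shear stress τ_allow = 184/2.44 = 75.41 MPa.
For a solid shaft τ = 16T/(πd³), so d³ = 16T/(π τ_allow) = 16×1410000/(π×75.41) = 95230 mm³.
d = (95230)^(1/3) = 45.67 mm.

d = 45.7 mm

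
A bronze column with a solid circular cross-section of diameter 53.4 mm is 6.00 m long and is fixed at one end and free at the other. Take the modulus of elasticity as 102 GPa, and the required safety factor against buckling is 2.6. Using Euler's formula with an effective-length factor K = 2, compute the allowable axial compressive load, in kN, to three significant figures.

P_allow = 1.07 kN

I = πd⁴/64 = π×53.4⁴/64 = 399100 mm⁴.
Effective length L_e = KL = 2×6.00 m = 12000 mm.
Euler critical load P_cr = π²EI/L_e² = π²×102000×399100/12000² = 2790 N.
P_allow = P_cr/n = 2790/2.6 = 1073 N.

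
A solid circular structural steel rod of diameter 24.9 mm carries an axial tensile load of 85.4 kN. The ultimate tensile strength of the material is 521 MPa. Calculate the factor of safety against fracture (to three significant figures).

A = πd²/4 = 487.0 mm².
σ = F/A = 85400/487.0 = 175.4 MPa.
n = 521/175.4 = 2.971.

n = 2.97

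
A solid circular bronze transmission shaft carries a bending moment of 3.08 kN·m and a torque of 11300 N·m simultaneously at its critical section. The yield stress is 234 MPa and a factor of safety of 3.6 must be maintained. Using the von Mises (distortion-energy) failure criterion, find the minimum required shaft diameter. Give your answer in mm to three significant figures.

σ_allow = σ_y/n = 234/3.6 = 65.00 MPa.
For a solid shaft σ_b = 32M/(πd³) and τ = 16T/(πd³), so the von Mises stress is σ' = (16/πd³)·√(4M²+3T²).
√(4M²+3T²) = √(4×(3.080×10^6)² + 3×(1.130×10^7)²) = 2.052×10^7 N·mm.
d³ = 16×2.052×10^7/(π×65.00) = 1.608×10^6 mm³.
d = 117.1 mm.

d = 117 mm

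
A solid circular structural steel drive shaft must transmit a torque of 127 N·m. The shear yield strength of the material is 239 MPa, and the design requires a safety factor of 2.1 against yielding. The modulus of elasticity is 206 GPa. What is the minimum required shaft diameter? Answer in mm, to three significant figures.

d = 17.8 mm

Allowable shear stress τ_allow = 239/2.1 = 113.8 MPa.
For a solid shaft τ = 16T/(πd³), so d³ = 16T/(π τ_allow) = 16×127000/(π×113.8) = 5683 mm³.
d = (5683)^(1/3) = 17.85 mm.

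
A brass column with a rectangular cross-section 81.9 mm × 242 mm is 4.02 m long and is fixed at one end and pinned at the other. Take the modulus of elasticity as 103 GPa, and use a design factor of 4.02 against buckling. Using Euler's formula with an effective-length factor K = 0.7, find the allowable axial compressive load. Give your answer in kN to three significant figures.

Buckling occurs about the weak axis: I_min = h·b³/12 = 242×81.9³/12 = 1.108×10^7 mm⁴ (b = 81.9 mm is the smaller dimension).
Effective length L_e = KL = 0.7×4.02 m = 2814 mm.
Euler critical load P_cr = π²EI/L_e² = π²×103000×1.108×10^7/2814² = 1.422×10^6 N.
P_allow = P_cr/n = 1.422×10^6/4.02 = 353800 N.

P_allow = 354 kN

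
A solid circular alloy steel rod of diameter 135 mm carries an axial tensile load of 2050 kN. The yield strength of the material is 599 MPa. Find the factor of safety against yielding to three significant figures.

A = πd²/4 = 14310 mm².
σ = F/A = 2050000/14310 = 143.2 MPa.
n = 599/143.2 = 4.182.

n = 4.18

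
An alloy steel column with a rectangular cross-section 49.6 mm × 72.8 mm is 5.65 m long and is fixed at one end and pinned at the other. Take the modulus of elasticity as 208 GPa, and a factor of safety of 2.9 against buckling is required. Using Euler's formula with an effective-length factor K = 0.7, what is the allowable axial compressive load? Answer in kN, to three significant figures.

Buckling occurs about the weak axis: I_min = h·b³/12 = 72.8×49.6³/12 = 740300 mm⁴ (b = 49.6 mm is the smaller dimension).
Effective length L_e = KL = 0.7×5.65 m = 3955 mm.
Euler critical load P_cr = π²EI/L_e² = π²×208000×740300/3955² = 97160 N.
P_allow = P_cr/n = 97160/2.9 = 33500 N.

P_allow = 33.5 kN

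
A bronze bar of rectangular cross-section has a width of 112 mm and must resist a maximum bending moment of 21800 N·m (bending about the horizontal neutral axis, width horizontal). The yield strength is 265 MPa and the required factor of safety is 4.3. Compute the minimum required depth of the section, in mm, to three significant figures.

h = 138 mm

σ_allow = 265/4.3 = 61.63 MPa.
For a rectangular section σ = 6M/(bh²), so h² = 6M/(b σ_allow) = 6×2.1800×10^7/(112×61.63) = 18950 mm².
h = 137.7 mm.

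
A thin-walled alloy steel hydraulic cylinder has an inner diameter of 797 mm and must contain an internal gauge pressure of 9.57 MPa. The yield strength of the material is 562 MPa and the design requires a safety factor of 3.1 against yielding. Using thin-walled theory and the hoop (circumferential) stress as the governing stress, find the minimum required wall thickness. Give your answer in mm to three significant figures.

t = 21.0 mm

σ_allow = 562/3.1 = 181.3 MPa.
Hoop stress σ_h = pD/(2t), so t = pD/(2σ_allow) = 9.57×797/(2×181.3) = 21.04 mm.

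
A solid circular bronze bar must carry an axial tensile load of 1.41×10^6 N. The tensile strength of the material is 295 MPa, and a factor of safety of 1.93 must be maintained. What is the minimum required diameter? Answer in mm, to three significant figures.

d = 108 mm

Allowable stress σ_allow = 295/1.93 = 152.8 MPa.
Required area A = F/σ_allow = 1410000/152.8 = 9225 mm².
A = πd²/4 → d = √(4A/π) = 108.4 mm.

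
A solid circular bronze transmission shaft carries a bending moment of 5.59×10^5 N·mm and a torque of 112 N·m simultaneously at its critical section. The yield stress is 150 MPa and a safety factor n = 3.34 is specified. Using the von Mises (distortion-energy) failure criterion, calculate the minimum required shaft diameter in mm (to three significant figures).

σ_allow = σ_y/n = 150/3.34 = 44.91 MPa.
For a solid shaft σ_b = 32M/(πd³) and τ = 16T/(πd³), so the von Mises stress is σ' = (16/πd³)·√(4M²+3T²).
√(4M²+3T²) = √(4×(559000)² + 3×(112000)²) = 1.135×10^6 N·mm.
d³ = 16×1.135×10^6/(π×44.91) = 128700 mm³.
d = 50.49 mm.

d = 50.5 mm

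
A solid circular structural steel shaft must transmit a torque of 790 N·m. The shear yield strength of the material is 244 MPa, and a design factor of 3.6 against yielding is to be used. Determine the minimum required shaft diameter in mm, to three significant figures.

Allowable shear stress τ_allow = 244/3.6 = 67.78 MPa.
For a solid shaft τ = 16T/(πd³), so d³ = 16T/(π τ_allow) = 16×790000/(π×67.78) = 59360 mm³.
d = (59360)^(1/3) = 39.01 mm.

d = 39.0 mm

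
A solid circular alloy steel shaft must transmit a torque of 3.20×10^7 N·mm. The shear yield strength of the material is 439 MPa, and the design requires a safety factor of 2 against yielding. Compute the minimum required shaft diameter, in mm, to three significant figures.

Allowable shear stress τ_allow = 439/2 = 219.5 MPa.
For a solid shaft τ = 16T/(πd³), so d³ = 16T/(π τ_allow) = 16×3.2000×10^7/(π×219.5) = 742500 mm³.
d = (742500)^(1/3) = 90.55 mm.

d = 90.6 mm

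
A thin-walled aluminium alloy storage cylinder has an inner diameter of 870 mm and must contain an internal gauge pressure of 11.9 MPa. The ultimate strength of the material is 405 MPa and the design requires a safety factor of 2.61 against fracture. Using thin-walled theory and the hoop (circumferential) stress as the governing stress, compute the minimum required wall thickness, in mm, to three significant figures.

t = 33.4 mm

σ_allow = 405/2.61 = 155.2 MPa.
Hoop stress σ_h = pD/(2t), so t = pD/(2σ_allow) = 11.9×870/(2×155.2) = 33.36 mm.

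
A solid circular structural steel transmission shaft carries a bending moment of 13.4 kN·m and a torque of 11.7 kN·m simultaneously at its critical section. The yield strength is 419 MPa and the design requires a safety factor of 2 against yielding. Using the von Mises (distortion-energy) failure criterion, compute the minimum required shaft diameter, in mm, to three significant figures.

d = 93.5 mm

σ_allow = σ_y/n = 419/2 = 209.5 MPa.
For a solid shaft σ_b = 32M/(πd³) and τ = 16T/(πd³), so the von Mises stress is σ' = (16/πd³)·√(4M²+3T²).
√(4M²+3T²) = √(4×(1.340×10^7)² + 3×(1.170×10^7)²) = 3.360×10^7 N·mm.
d³ = 16×3.360×10^7/(π×209.5) = 816800 mm³.
d = 93.48 mm.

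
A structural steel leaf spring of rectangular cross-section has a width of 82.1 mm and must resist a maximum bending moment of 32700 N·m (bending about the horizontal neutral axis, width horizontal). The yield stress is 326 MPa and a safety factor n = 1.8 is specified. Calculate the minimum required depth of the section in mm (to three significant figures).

h = 115 mm

σ_allow = 326/1.8 = 181.1 MPa.
For a rectangular section σ = 6M/(bh²), so h² = 6M/(b σ_allow) = 6×3.2700×10^7/(82.1×181.1) = 13200 mm².
h = 114.9 mm.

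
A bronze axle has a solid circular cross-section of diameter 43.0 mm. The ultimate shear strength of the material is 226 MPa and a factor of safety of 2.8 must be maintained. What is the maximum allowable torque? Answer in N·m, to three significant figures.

τ_allow = 226/2.8 = 80.71 MPa.
For a solid shaft T_allow = τ_allow·πd³/16; πd³/16 = π×43.0³/16 = 15610 mm³.
T_allow = 80.71×15610 = 1.260×10^6 N·mm = 1260 N·m.

T_allow = 1260 N·m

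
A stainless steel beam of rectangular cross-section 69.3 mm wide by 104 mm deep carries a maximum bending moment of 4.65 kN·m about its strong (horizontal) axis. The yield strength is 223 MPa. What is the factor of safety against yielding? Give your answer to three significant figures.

n = 5.99

Section modulus S = bh²/6 = 69.3×104²/6 = 124900 mm³.
σ = M/S = 4650000/124900 = 37.22 MPa.
n = 223/37.22 = 5.991.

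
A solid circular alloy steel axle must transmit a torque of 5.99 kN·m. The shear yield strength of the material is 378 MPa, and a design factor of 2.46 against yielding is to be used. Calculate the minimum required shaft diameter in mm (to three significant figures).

d = 58.3 mm

Allowable shear stress τ_allow = 378/2.46 = 153.7 MPa.
For a solid shaft τ = 16T/(πd³), so d³ = 16T/(π τ_allow) = 16×5990000/(π×153.7) = 198500 mm³.
d = (198500)^(1/3) = 58.34 mm.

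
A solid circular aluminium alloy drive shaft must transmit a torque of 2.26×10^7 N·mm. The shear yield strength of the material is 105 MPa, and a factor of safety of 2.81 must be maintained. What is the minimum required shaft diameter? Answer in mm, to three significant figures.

Allowable shear stress τ_allow = 105/2.81 = 37.37 MPa.
For a solid shaft τ = 16T/(πd³), so d³ = 16T/(π τ_allow) = 16×2.2600×10^7/(π×37.37) = 3.080×10^6 mm³.
d = (3.080×10^6)^(1/3) = 145.5 mm.

d = 146 mm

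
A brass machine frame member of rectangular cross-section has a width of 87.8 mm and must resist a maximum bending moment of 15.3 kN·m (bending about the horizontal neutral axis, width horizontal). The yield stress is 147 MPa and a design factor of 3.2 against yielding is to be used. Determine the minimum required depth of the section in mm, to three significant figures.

h = 151 mm

σ_allow = 147/3.2 = 45.94 MPa.
For a rectangular section σ = 6M/(bh²), so h² = 6M/(b σ_allow) = 6×1.5300×10^7/(87.8×45.94) = 22760 mm².
h = 150.9 mm.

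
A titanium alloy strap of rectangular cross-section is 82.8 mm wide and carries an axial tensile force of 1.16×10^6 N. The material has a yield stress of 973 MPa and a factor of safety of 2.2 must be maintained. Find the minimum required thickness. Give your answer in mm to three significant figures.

t = 31.7 mm

σ_allow = 973/2.2 = 442.3 MPa.
Required area A = F/σ_allow = 1160000/442.3 = 2623 mm².
t = A/w = 2623/82.8 = 31.68 mm.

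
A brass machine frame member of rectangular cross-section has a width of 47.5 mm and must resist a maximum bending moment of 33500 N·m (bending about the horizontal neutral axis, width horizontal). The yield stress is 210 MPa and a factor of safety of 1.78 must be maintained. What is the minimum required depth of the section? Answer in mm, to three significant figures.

σ_allow = 210/1.78 = 118.0 MPa.
For a rectangular section σ = 6M/(bh²), so h² = 6M/(b σ_allow) = 6×3.3500×10^7/(47.5×118.0) = 35870 mm².
h = 189.4 mm.

h = 189 mm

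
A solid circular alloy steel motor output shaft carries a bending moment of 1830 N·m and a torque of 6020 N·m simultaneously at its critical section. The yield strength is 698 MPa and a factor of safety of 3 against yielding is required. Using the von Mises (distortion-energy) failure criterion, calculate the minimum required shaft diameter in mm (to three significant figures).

d = 62.3 mm

σ_allow = σ_y/n = 698/3 = 232.7 MPa.
For a solid shaft σ_b = 32M/(πd³) and τ = 16T/(πd³), so the von Mises stress is σ' = (16/πd³)·√(4M²+3T²).
√(4M²+3T²) = √(4×(1.830×10^6)² + 3×(6.020×10^6)²) = 1.105×10^7 N·mm.
d³ = 16×1.105×10^7/(π×232.7) = 241900 mm³.
d = 62.31 mm.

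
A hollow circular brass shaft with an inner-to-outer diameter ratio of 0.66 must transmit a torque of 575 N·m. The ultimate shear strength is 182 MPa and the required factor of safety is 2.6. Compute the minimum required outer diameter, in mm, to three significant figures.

d_o = 37.2 mm

τ_allow = 182/2.6 = 70.00 MPa.
For a hollow shaft τ = 16T/[πd_o³(1−k⁴)] with k = 0.66, so 1−k⁴ = 0.8103.
d_o³ = 16T/[π τ_allow (1−k⁴)] = 16×575000/(π×70.00×0.8103) = 51630 mm³.
d_o = 37.24 mm.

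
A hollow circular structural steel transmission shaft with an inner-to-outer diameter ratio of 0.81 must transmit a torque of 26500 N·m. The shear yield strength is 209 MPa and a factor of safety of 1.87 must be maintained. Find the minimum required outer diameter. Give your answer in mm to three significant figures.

τ_allow = 209/1.87 = 111.8 MPa.
For a hollow shaft τ = 16T/[πd_o³(1−k⁴)] with k = 0.81, so 1−k⁴ = 0.5695.
d_o³ = 16T/[π τ_allow (1−k⁴)] = 16×2.6500×10^7/(π×111.8×0.5695) = 2.120×10^6 mm³.
d_o = 128.5 mm.

d_o = 128 mm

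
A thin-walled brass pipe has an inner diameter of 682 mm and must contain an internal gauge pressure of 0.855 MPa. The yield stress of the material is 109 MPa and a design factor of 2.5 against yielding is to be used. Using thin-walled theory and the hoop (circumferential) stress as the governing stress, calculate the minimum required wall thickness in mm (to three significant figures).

σ_allow = 109/2.5 = 43.60 MPa.
Hoop stress σ_h = pD/(2t), so t = pD/(2σ_allow) = 0.855×682/(2×43.60) = 6.687 mm.

t = 6.69 mm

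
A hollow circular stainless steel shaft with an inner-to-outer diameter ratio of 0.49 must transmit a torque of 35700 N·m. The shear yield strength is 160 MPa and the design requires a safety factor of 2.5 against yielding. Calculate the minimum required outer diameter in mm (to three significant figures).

d_o = 144 mm

τ_allow = 160/2.5 = 64.00 MPa.
For a hollow shaft τ = 16T/[πd_o³(1−k⁴)] with k = 0.49, so 1−k⁴ = 0.9424.
d_o³ = 16T/[π τ_allow (1−k⁴)] = 16×3.5700×10^7/(π×64.00×0.9424) = 3.015×10^6 mm³.
d_o = 144.5 mm.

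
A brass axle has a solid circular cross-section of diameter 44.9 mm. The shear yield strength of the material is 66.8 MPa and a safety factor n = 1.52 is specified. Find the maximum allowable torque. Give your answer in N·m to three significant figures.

T_allow = 781 N·m

τ_allow = 66.8/1.52 = 43.95 MPa.
For a solid shaft T_allow = τ_allow·πd³/16; πd³/16 = π×44.9³/16 = 17770 mm³.
T_allow = 43.95×17770 = 781100 N·mm = 781.1 N·m.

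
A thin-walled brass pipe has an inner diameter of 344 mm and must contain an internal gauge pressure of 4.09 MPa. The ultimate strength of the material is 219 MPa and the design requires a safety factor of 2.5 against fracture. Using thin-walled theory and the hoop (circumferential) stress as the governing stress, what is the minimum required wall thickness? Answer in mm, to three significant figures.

t = 8.03 mm

σ_allow = 219/2.5 = 87.60 MPa.
Hoop stress σ_h = pD/(2t), so t = pD/(2σ_allow) = 4.09×344/(2×87.60) = 8.031 mm.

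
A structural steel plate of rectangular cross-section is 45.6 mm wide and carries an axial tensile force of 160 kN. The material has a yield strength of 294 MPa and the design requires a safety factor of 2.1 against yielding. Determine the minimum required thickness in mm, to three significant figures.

σ_allow = 294/2.1 = 140.0 MPa.
Required area A = F/σ_allow = 160000/140.0 = 1143 mm².
t = A/w = 1143/45.6 = 25.06 mm.

t = 25.1 mm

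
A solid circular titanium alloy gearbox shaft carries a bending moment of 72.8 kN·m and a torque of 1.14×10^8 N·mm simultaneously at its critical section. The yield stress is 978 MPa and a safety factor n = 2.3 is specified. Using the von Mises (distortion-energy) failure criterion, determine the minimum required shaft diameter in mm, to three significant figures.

d = 143 mm

σ_allow = σ_y/n = 978/2.3 = 425.2 MPa.
For a solid shaft σ_b = 32M/(πd³) and τ = 16T/(πd³), so the von Mises stress is σ' = (16/πd³)·√(4M²+3T²).
√(4M²+3T²) = √(4×(7.280×10^7)² + 3×(1.140×10^8)²) = 2.453×10^8 N·mm.
d³ = 16×2.453×10^8/(π×425.2) = 2.938×10^6 mm³.
d = 143.2 mm.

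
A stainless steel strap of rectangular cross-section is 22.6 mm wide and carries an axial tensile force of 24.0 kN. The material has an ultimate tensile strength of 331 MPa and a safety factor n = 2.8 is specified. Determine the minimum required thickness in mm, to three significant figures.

t = 8.98 mm

σ_allow = 331/2.8 = 118.2 MPa.
Required area A = F/σ_allow = 24000/118.2 = 203.0 mm².
t = A/w = 203.0/22.6 = 8.983 mm.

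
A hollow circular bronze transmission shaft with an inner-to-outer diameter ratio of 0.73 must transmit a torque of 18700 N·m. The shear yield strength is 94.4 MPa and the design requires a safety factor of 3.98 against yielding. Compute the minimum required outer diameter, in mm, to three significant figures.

d_o = 178 mm

τ_allow = 94.4/3.98 = 23.72 MPa.
For a hollow shaft τ = 16T/[πd_o³(1−k⁴)] with k = 0.73, so 1−k⁴ = 0.7160.
d_o³ = 16T/[π τ_allow (1−k⁴)] = 16×1.8700×10^7/(π×23.72×0.7160) = 5.608×10^6 mm³.
d_o = 177.7 mm.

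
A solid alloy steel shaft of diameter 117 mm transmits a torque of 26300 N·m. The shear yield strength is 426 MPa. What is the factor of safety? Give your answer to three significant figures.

n = 5.09

τ = 16T/(πd³) = 16×2.6300×10^7/(π×117³) = 83.63 MPa.
n = τ_limit/τ = 426/83.63 = 5.094.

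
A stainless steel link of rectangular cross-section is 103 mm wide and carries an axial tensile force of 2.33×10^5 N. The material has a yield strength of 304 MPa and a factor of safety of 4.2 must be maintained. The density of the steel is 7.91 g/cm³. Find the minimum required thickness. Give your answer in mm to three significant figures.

t = 31.3 mm

σ_allow = 304/4.2 = 72.38 MPa.
Required area A = F/σ_allow = 233000/72.38 = 3219 mm².
t = A/w = 3219/103 = 31.25 mm.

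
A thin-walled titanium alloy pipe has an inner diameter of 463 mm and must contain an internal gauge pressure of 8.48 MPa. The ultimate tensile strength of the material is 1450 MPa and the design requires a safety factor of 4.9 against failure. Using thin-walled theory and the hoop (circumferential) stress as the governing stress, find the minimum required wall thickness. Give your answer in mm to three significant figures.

t = 6.63 mm

σ_allow = 1450/4.9 = 295.9 MPa.
Hoop stress σ_h = pD/(2t), so t = pD/(2σ_allow) = 8.48×463/(2×295.9) = 6.634 mm.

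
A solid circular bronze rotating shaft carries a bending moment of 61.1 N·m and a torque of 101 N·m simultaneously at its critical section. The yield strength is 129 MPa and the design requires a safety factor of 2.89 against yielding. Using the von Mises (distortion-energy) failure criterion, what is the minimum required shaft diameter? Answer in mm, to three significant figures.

d = 29.0 mm

σ_allow = σ_y/n = 129/2.89 = 44.64 MPa.
For a solid shaft σ_b = 32M/(πd³) and τ = 16T/(πd³), so the von Mises stress is σ' = (16/πd³)·√(4M²+3T²).
√(4M²+3T²) = √(4×(61100)² + 3×(101000)²) = 213400 N·mm.
d³ = 16×213400/(π×44.64) = 24350 mm³.
d = 28.98 mm.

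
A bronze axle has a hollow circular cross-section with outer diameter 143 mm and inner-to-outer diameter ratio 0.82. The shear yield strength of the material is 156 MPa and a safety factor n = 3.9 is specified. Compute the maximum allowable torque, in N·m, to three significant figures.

T_allow = 12600 N·m

τ_allow = 156/3.9 = 40.00 MPa.
For a hollow shaft T_allow = τ_allow·πd_o³(1−k⁴)/16 with 1−k⁴ = 0.5479, so πd_o³(1−k⁴)/16 = 314600 mm³.
T_allow = 40.00×314600 = 1.258×10^7 N·mm = 12580 N·m.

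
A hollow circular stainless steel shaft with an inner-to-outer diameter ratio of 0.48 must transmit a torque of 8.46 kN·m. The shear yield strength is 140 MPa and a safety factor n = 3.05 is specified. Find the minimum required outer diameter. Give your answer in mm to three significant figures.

d_o = 99.7 mm

τ_allow = 140/3.05 = 45.90 MPa.
For a hollow shaft τ = 16T/[πd_o³(1−k⁴)] with k = 0.48, so 1−k⁴ = 0.9469.
d_o³ = 16T/[π τ_allow (1−k⁴)] = 16×8460000/(π×45.90×0.9469) = 991300 mm³.
d_o = 99.71 mm.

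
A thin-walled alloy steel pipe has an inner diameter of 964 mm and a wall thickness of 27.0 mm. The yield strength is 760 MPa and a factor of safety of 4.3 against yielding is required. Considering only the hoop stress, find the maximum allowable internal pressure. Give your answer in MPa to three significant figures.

p_allow = 9.90 MPa

σ_allow = 760/4.3 = 176.7 MPa.
σ_h = pD/(2t) → p_allow = 2σ_allow t/D = 2×176.7×27.0/964 = 9.901 MPa.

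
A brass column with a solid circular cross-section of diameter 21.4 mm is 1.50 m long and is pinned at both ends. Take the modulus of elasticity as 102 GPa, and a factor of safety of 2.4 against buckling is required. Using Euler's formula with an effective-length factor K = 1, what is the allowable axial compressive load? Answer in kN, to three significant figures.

P_allow = 1.92 kN

I = πd⁴/64 = π×21.4⁴/64 = 10290 mm⁴.
Effective length L_e = KL = 1×1.50 m = 1500 mm.
Euler critical load P_cr = π²EI/L_e² = π²×102000×10290/1500² = 4606 N.
P_allow = P_cr/n = 4606/2.4 = 1919 N.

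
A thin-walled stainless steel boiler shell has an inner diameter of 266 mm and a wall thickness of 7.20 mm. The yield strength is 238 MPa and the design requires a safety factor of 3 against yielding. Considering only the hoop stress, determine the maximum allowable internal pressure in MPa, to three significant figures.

σ_allow = 238/3 = 79.33 MPa.
σ_h = pD/(2t) → p_allow = 2σ_allow t/D = 2×79.33×7.20/266 = 4.295 MPa.

p_allow = 4.29 MPa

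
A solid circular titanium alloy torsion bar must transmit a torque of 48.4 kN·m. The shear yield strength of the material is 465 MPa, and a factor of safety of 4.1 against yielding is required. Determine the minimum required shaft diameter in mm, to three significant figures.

Allowable shear stress τ_allow = 465/4.1 = 113.4 MPa.
For a solid shaft τ = 16T/(πd³), so d³ = 16T/(π τ_allow) = 16×4.8400×10^7/(π×113.4) = 2.173×10^6 mm³.
d = (2.173×10^6)^(1/3) = 129.5 mm.

d = 130 mm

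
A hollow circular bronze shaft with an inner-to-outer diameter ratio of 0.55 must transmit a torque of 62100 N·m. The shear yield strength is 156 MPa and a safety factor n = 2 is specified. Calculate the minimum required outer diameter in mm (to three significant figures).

d_o = 165 mm

τ_allow = 156/2 = 78.00 MPa.
For a hollow shaft τ = 16T/[πd_o³(1−k⁴)] with k = 0.55, so 1−k⁴ = 0.9085.
d_o³ = 16T/[π τ_allow (1−k⁴)] = 16×6.2100×10^7/(π×78.00×0.9085) = 4.463×10^6 mm³.
d_o = 164.6 mm.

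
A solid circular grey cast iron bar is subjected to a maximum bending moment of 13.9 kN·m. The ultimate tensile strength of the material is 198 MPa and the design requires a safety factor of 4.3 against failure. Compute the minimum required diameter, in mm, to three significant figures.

d = 145 mm

σ_allow = 198/4.3 = 46.05 MPa.
For a solid circular section σ = 32M/(πd³), so d³ = 32M/(π σ_allow) = 32×1.3900×10^7/(π×46.05) = 3.075×10^6 mm³.
d = 145.4 mm.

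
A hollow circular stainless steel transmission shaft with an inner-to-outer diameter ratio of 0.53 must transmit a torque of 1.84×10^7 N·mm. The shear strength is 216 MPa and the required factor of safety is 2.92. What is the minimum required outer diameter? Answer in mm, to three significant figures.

τ_allow = 216/2.92 = 73.97 MPa.
For a hollow shaft τ = 16T/[πd_o³(1−k⁴)] with k = 0.53, so 1−k⁴ = 0.9211.
d_o³ = 16T/[π τ_allow (1−k⁴)] = 16×1.8400×10^7/(π×73.97×0.9211) = 1.375×10^6 mm³.
d_o = 111.2 mm.

d_o = 111 mm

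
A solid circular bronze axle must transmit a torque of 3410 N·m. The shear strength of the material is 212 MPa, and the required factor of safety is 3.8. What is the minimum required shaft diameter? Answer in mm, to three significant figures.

d = 67.8 mm

Allowable shear stress τ_allow = 212/3.8 = 55.79 MPa.
For a solid shaft τ = 16T/(πd³), so d³ = 16T/(π τ_allow) = 16×3410000/(π×55.79) = 311300 mm³.
d = (311300)^(1/3) = 67.77 mm.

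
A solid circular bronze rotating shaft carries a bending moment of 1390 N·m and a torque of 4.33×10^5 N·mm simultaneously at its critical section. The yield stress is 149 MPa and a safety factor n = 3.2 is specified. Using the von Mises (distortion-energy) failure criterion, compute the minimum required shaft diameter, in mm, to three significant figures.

σ_allow = σ_y/n = 149/3.2 = 46.56 MPa.
For a solid shaft σ_b = 32M/(πd³) and τ = 16T/(πd³), so the von Mises stress is σ' = (16/πd³)·√(4M²+3T²).
√(4M²+3T²) = √(4×(1.390×10^6)² + 3×(433000)²) = 2.879×10^6 N·mm.
d³ = 16×2.879×10^6/(π×46.56) = 314900 mm³.
d = 68.04 mm.

d = 68.0 mm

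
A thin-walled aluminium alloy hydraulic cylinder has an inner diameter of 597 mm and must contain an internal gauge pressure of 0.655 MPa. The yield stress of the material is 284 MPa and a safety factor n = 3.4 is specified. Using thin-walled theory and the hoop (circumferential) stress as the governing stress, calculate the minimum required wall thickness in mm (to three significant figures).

σ_allow = 284/3.4 = 83.53 MPa.
Hoop stress σ_h = pD/(2t), so t = pD/(2σ_allow) = 0.655×597/(2×83.53) = 2.341 mm.

t = 2.34 mm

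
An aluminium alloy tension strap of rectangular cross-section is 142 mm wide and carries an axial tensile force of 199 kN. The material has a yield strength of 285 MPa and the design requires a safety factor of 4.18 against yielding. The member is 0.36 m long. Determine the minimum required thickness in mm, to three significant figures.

σ_allow = 285/4.18 = 68.18 MPa.
Required area A = F/σ_allow = 199000/68.18 = 2919 mm².
t = A/w = 2919/142 = 20.55 mm.

t = 20.6 mm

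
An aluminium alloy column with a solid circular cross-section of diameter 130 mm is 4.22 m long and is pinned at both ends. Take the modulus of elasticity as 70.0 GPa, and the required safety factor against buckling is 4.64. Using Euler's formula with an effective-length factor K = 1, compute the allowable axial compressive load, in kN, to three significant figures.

P_allow = 117 kN

I = πd⁴/64 = π×130⁴/64 = 1.402×10^7 mm⁴.
Effective length L_e = KL = 1×4.22 m = 4220 mm.
Euler critical load P_cr = π²EI/L_e² = π²×70000×1.402×10^7/4220² = 543900 N.
P_allow = P_cr/n = 543900/4.64 = 117200 N.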